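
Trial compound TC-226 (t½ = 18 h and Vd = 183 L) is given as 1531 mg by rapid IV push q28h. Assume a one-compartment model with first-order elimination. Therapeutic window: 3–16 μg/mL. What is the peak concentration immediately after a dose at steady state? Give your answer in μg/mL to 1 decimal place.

τ/t½ = 28/18 ≈ 1.5556, so fraction remaining f = (1/2)^(28/18) ≈ 0.3402.
Accumulation ratio R = 1/(1 − f) ≈ 1/0.6598 ≈ 1.5156.
Single-dose peak C₀ = D/Vd = 1531/183 ≈ 8.366 μg/mL.
Steady-state peak Cmax,ss = C₀·R ≈ 8.366 × 1.5156 ≈ 12.680 μg/mL.
Peak 12.7 μg/mL vs MTC 16 μg/mL: below toxic threshold.

12.7 μg/mL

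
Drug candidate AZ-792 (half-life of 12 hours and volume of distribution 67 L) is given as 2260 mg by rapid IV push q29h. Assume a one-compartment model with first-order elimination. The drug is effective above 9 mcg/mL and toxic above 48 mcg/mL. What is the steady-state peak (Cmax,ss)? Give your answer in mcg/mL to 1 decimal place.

41.5 mcg/mL

k = ln2/t½ = ln2/12 ≈ 0.057762 h⁻¹; fraction remaining f = e^(−kτ) = e^(−0.057762×29) ≈ 0.1873.
At steady state, accumulation factor R = 1/(1 − e^(−kτ)) ≈ 1.2305.
Each bolus raises the concentration by D/Vd = 2260/67 ≈ 33.731 mcg/mL.
Cmax,ss = C₀/(1 − f) ≈ 33.731/0.8127 ≈ 41.505 mcg/mL.
Peak 41.5 mcg/mL vs MTC 48 mcg/mL: below toxic threshold.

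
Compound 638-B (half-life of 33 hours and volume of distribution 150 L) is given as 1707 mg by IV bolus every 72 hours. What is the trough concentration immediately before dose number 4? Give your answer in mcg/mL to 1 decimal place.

3.2 mcg/mL

f = (1/2)^(τ/t½) = (1/2)^(72/33) ≈ 0.2204.
C₀ = D/Vd = 1707/150 ≈ 11.380 mcg/mL.
Before the 4th dose, 3 doses have been given. Superposition: Cmin = C₀·(f + f² + … + f^3).
≈ 11.380 × (0.2204 + 0.0486 + 0.0107) ≈ 11.380 × 0.2797 ≈ 3.183 mcg/mL.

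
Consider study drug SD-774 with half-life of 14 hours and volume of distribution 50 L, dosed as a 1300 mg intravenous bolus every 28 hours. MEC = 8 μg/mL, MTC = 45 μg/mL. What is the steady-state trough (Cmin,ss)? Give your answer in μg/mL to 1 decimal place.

τ = 28 h = 2 half-lives, so f = (1/2)^2 = 0.25.
At steady state, R = 1/(1 − 0.25) = 4/3.
Single-dose peak C₀ = D/Vd = 1300/50 = 26 μg/mL.
Steady-state peak Cmax,ss = C₀·R = 26 × 4/3 ≈ 34.667 μg/mL.
Steady-state trough Cmin,ss = Cmax,ss·f ≈ 34.667 × 0.25 ≈ 8.667 μg/mL.
Trough 8.7 μg/mL vs MEC 8 μg/mL: adequate.

8.7 μg/mL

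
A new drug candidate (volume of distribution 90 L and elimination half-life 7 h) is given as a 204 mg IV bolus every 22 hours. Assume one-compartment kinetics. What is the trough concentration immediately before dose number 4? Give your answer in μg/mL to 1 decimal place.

f = (1/2)^(τ/t½) = (1/2)^(22/7) ≈ 0.1132.
C₀ = D/Vd = 204/90 ≈ 2.267 μg/mL.
Before the 4th dose, 3 doses have been given. Superposition: Cmin = C₀·(f + f² + … + f^3).
≈ 2.267 × (0.1132 + 0.0128 + 0.0015) ≈ 2.267 × 0.1275 ≈ 0.289 μg/mL.

0.3 μg/mL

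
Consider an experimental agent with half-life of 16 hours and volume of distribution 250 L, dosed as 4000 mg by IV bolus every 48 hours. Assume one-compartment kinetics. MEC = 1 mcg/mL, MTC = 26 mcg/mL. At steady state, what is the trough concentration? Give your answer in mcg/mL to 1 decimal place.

2.3 mcg/mL

The dosing interval is 3 half-lives, so f = 2^(−3) = 0.125.
At steady state, R = 1/(1 − 0.125) = 8/7.
Single-dose peak C₀ = D/Vd = 4000/250 = 16 mcg/mL.
Steady-state peak Cmax,ss = C₀·R = 16 × 8/7 ≈ 18.286 mcg/mL.
Steady-state trough Cmin,ss = Cmax,ss·f ≈ 18.286 × 0.125 ≈ 2.286 mcg/mL.
Trough 2.3 mcg/mL vs MEC 1 mcg/mL: adequate.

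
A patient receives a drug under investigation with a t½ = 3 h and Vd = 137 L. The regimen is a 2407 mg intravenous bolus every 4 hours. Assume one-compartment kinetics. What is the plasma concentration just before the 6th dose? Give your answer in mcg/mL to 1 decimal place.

11.4 mcg/mL

f = (1/2)^(τ/t½) = (1/2)^(4/3) ≈ 0.3969.
C₀ = D/Vd = 2407/137 ≈ 17.569 mcg/mL.
Before the 6th dose, 5 doses have been given. Superposition: Cmin = C₀·(f + f² + … + f^5).
≈ 17.569 × (0.3969 + 0.1575 + 0.0625 + 0.0248 + 0.0098) ≈ 17.569 × 0.6515 ≈ 11.446 mcg/mL.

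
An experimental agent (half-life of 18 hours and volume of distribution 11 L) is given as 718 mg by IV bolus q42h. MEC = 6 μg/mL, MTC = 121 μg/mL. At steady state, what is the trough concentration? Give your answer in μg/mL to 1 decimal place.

16.2 μg/mL

τ/t½ = 42/18 ≈ 2.3333, so fraction remaining f = (1/2)^(42/18) ≈ 0.1984.
Each bolus raises the concentration by D/Vd = 718/11 ≈ 65.273 μg/mL.
Steady-state trough Cmin,ss = C₀·f/(1−f) ≈ 65.273 × 0.1984/0.8016 ≈ 16.155 μg/mL.
Trough 16.2 μg/mL vs MEC 6 μg/mL: adequate.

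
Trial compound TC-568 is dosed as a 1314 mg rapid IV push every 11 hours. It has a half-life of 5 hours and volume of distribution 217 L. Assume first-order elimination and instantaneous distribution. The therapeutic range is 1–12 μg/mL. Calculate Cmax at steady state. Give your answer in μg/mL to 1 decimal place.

7.7 μg/mL

Over one 11-h interval, 11/5 ≈ 2.2 half-lives elapse, leaving f ≈ 0.2176 of each dose.
At steady state, accumulation factor R = 1/(1 − e^(−kτ)) ≈ 1.2781.
Each bolus raises the concentration by D/Vd = 1314/217 ≈ 6.055 μg/mL.
Cmax,ss = C₀/(1 − f) ≈ 6.055/0.7824 ≈ 7.739 μg/mL.
Peak 7.7 μg/mL vs MTC 12 μg/mL: below toxic threshold.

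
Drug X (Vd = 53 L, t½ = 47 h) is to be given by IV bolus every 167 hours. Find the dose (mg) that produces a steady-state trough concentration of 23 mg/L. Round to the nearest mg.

13090 mg

τ/t½ = 167/47 ≈ 3.5532, so f = (1/2)^(167/47) ≈ 0.085189.
Cmin,ss = (D/Vd)·f/(1−f), so D = Cmin,ss·Vd·(1−f)/f.
D = 23 × 53 × (1−f)/f ≈ 23 × 53 × 10.73860 ≈ 13090.35 mg.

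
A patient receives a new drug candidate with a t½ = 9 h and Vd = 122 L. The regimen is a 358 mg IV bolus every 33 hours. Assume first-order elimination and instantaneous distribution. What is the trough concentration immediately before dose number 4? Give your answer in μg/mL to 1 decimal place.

f = (1/2)^(τ/t½) = (1/2)^(33/9) ≈ 0.0787.
C₀ = D/Vd = 358/122 ≈ 2.934 μg/mL.
Before the 4th dose, 3 doses have been given. Superposition: Cmin = C₀·(f + f² + … + f^3).
≈ 2.934 × (0.0787 + 0.0062 + 0.0005) ≈ 2.934 × 0.0854 ≈ 0.251 μg/mL.

0.3 μg/mL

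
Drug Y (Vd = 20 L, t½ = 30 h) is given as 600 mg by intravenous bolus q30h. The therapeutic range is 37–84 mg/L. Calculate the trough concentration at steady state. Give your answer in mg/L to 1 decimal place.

30.0 mg/L

τ = 30 h = 1 half-life, so f = (1/2)^1 = 0.5.
Accumulation ratio R = 1/(1 − f) = 1/0.5 = 2/1.
Single-dose peak C₀ = D/Vd = 600/20 = 30 mg/L.
Steady-state peak Cmax,ss = C₀·R = 30 × 2/1 ≈ 60.000 mg/L.
Steady-state trough Cmin,ss = Cmax,ss·f ≈ 60.000 × 0.5 ≈ 30.000 mg/L.
Trough 30.0 mg/L vs MEC 37 mg/L: subtherapeutic.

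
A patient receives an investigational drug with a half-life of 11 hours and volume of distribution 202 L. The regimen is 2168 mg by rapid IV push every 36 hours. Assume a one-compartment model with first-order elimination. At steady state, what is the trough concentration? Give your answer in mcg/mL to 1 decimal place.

1.2 mcg/mL

k = ln2/t½ = ln2/11 ≈ 0.063013 h⁻¹; fraction remaining f = e^(−kτ) = e^(−0.063013×36) ≈ 0.1035.
Single-dose peak C₀ = D/Vd = 2168/202 ≈ 10.733 mcg/mL.
Steady-state trough Cmin,ss = C₀·f/(1−f) ≈ 10.733 × 0.1035/0.8965 ≈ 1.239 mcg/mL.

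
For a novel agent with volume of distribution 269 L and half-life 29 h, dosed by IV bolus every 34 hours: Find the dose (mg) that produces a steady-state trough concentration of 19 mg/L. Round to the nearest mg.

τ/t½ = 34/29 ≈ 1.1724, so f = (1/2)^(34/29) ≈ 0.443678.
Cmin,ss = (D/Vd)·f/(1−f), so D = Cmin,ss·Vd·(1−f)/f.
D = 19 × 269 × (1−f)/f ≈ 19 × 269 × 1.25389 ≈ 6408.63 mg.

6409 mg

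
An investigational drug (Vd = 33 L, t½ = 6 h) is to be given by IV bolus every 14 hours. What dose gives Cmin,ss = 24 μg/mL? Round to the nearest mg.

τ/t½ = 14/6 ≈ 2.3333, so f = (1/2)^(14/6) ≈ 0.198425.
Cmin,ss = (D/Vd)·f/(1−f), so D = Cmin,ss·Vd·(1−f)/f.
D = 24 × 33 × (1−f)/f ≈ 24 × 33 × 4.03969 ≈ 3199.43 mg.

3199 mg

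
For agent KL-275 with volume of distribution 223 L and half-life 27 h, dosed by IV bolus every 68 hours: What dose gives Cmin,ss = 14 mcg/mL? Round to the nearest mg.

14767 mg

τ/t½ = 68/27 ≈ 2.5185, so f = (1/2)^(68/27) ≈ 0.174522.
Cmin,ss = (D/Vd)·f/(1−f), so D = Cmin,ss·Vd·(1−f)/f.
D = 14 × 223 × (1−f)/f ≈ 14 × 223 × 4.72994 ≈ 14766.87 mg.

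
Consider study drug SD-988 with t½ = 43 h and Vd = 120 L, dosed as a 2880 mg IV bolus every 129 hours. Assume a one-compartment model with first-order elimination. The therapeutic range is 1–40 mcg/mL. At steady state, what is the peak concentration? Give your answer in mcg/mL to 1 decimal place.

The dosing interval is 3 half-lives, so f = 2^(−3) = 0.125.
Accumulation ratio R = 1/(1 − f) = 1/0.875 = 8/7.
Single-dose peak C₀ = D/Vd = 2880/120 = 24 mcg/mL.
Steady-state peak Cmax,ss = C₀·R = 24 × 8/7 ≈ 27.429 mcg/mL.
Peak 27.4 mcg/mL vs MTC 40 mcg/mL: below toxic threshold.

27.4 mcg/mL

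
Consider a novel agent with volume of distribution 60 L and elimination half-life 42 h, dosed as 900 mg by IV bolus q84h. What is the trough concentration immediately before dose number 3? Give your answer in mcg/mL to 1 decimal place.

f = (1/2)^(τ/t½) = (1/2)^(84/42) ≈ 0.2500.
C₀ = D/Vd = 900/60 ≈ 15.000 mcg/mL.
Before the 3rd dose, 2 doses have been given. Superposition: Cmin = C₀·(f + f²).
≈ 15.000 × (0.2500 + 0.0625) ≈ 15.000 × 0.3125 ≈ 4.688 mcg/mL.

4.7 mcg/mL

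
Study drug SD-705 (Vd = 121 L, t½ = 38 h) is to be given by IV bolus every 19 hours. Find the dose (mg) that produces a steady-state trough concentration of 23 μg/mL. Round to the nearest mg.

1153 mg

τ/t½ = 19/38 ≈ 0.5, so f = (1/2)^(19/38) ≈ 0.707107.
Cmin,ss = (D/Vd)·f/(1−f), so D = Cmin,ss·Vd·(1−f)/f.
D = 23 × 121 × (1−f)/f ≈ 23 × 121 × 0.41421 ≈ 1152.75 mg.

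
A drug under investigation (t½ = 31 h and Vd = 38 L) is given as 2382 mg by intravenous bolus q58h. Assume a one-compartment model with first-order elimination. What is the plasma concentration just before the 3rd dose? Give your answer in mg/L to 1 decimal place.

21.8 mg/L

f = (1/2)^(τ/t½) = (1/2)^(58/31) ≈ 0.2734.
C₀ = D/Vd = 2382/38 ≈ 62.684 mg/L.
Before the 3rd dose, 2 doses have been given. Superposition: Cmin = C₀·(f + f²).
≈ 62.684 × (0.2734 + 0.0747) ≈ 62.684 × 0.3481 ≈ 21.820 mg/L.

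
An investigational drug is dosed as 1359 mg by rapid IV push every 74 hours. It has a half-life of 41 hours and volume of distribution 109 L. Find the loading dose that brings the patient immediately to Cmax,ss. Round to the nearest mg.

f = (1/2)^(74/41) ≈ 0.286205; accumulation ratio R = 1/(1−f) ≈ 1.40096.
Loading dose to hit Cmax,ss on first dose: D_load = D_maint·R ≈ 1359 × 1.40096 ≈ 1903.90 mg.

1904 mg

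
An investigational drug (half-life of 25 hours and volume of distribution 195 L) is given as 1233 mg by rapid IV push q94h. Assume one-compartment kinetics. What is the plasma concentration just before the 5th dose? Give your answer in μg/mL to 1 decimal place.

0.5 μg/mL

f = (1/2)^(τ/t½) = (1/2)^(94/25) ≈ 0.0738.
C₀ = D/Vd = 1233/195 ≈ 6.323 μg/mL.
Before the 5th dose, 4 doses have been given. Superposition: Cmin = C₀·(f + f² + … + f^4).
≈ 6.323 × (0.0738 + 0.0054 + 0.0004 + 0.0000) ≈ 6.323 × 0.0796 ≈ 0.503 μg/mL.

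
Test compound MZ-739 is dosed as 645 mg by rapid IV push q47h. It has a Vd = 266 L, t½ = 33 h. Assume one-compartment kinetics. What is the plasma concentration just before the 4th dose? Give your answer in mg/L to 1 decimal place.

1.4 mg/L

f = (1/2)^(τ/t½) = (1/2)^(47/33) ≈ 0.3726.
C₀ = D/Vd = 645/266 ≈ 2.425 mg/L.
Before the 4th dose, 3 doses have been given. Superposition: Cmin = C₀·(f + f² + … + f^3).
≈ 2.425 × (0.3726 + 0.1388 + 0.0517) ≈ 2.425 × 0.5631 ≈ 1.366 mg/L.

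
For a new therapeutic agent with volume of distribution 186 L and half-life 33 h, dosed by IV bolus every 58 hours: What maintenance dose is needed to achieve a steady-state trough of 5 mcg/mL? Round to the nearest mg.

τ/t½ = 58/33 ≈ 1.7576, so f = (1/2)^(58/33) ≈ 0.295745.
Cmin,ss = (D/Vd)·f/(1−f), so D = Cmin,ss·Vd·(1−f)/f.
D = 5 × 186 × (1−f)/f ≈ 5 × 186 × 2.38129 ≈ 2214.60 mg.

2215 mg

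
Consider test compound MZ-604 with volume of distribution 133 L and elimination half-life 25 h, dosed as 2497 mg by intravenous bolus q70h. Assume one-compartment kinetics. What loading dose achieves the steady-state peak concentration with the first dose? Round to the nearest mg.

2916 mg

f = (1/2)^(70/25) ≈ 0.143587; accumulation ratio R = 1/(1−f) ≈ 1.16766.
Loading dose to hit Cmax,ss on first dose: D_load = D_maint·R ≈ 2497 × 1.16766 ≈ 2915.65 mg.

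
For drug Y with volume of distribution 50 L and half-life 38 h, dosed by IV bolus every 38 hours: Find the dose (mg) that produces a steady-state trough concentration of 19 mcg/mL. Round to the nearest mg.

τ/t½ = 38/38 ≈ 1, so f = (1/2)^(38/38) ≈ 0.500000.
Cmin,ss = (D/Vd)·f/(1−f), so D = Cmin,ss·Vd·(1−f)/f.
D = 19 × 50 × (1−f)/f ≈ 19 × 50 × 1.00000 ≈ 950.00 mg.

950 mg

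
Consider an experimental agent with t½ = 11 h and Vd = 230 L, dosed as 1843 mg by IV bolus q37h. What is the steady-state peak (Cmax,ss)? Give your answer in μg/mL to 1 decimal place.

8.9 μg/mL

Over one 37-h interval, 37/11 ≈ 3.3636 half-lives elapse, leaving f ≈ 0.0972 of each dose.
At steady state, accumulation factor R = 1/(1 − e^(−kτ)) ≈ 1.1077.
Single-dose peak C₀ = D/Vd = 1843/230 ≈ 8.013 μg/mL.
Steady-state peak Cmax,ss = C₀·R ≈ 8.013 × 1.1077 ≈ 8.876 μg/mL.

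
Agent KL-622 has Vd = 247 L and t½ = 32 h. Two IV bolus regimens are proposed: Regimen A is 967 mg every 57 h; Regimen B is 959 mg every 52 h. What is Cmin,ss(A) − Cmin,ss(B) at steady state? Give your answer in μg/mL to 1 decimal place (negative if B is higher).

-0.3 μg/mL

Regimen A: f = (1/2)^(57/32) ≈ 0.2909; Cmin,ss = (967/247)·f/(1−f) ≈ 1.606 μg/mL.
Regimen B: f = (1/2)^(52/32) ≈ 0.3242; Cmin,ss = (959/247)·f/(1−f) ≈ 1.863 μg/mL.
Difference ≈ 1.606 − 1.863 ≈ -0.257 μg/mL.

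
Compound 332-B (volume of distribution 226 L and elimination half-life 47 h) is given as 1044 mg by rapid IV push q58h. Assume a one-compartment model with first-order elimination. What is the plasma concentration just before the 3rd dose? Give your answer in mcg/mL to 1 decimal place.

f = (1/2)^(τ/t½) = (1/2)^(58/47) ≈ 0.4251.
C₀ = D/Vd = 1044/226 ≈ 4.619 mcg/mL.
Before the 3rd dose, 2 doses have been given. Superposition: Cmin = C₀·(f + f²).
≈ 4.619 × (0.4251 + 0.1807) ≈ 4.619 × 0.6058 ≈ 2.798 mcg/mL.

2.8 mcg/mL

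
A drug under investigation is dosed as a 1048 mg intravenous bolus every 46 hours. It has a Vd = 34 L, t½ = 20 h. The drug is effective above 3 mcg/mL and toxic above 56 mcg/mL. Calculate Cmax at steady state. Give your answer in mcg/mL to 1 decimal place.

38.7 mcg/mL

k = ln2/t½ = ln2/20 ≈ 0.034657 h⁻¹; fraction remaining f = e^(−kτ) = e^(−0.034657×46) ≈ 0.2031.
Accumulation ratio R = 1/(1 − f) ≈ 1/0.7969 ≈ 1.2549.
Single-dose peak C₀ = D/Vd = 1048/34 ≈ 30.824 mcg/mL.
Cmax,ss = C₀/(1 − f) ≈ 30.824/0.7969 ≈ 38.680 mcg/mL.
Peak 38.7 mcg/mL vs MTC 56 mcg/mL: below toxic threshold.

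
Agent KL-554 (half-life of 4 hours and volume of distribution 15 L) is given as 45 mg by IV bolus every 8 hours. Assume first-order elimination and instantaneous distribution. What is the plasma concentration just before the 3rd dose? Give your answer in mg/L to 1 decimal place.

f = (1/2)^(τ/t½) = (1/2)^(8/4) ≈ 0.2500.
C₀ = D/Vd = 45/15 ≈ 3.000 mg/L.
Before the 3rd dose, 2 doses have been given. Superposition: Cmin = C₀·(f + f²).
≈ 3.000 × (0.2500 + 0.0625) ≈ 3.000 × 0.3125 ≈ 0.938 mg/L.

0.9 mg/L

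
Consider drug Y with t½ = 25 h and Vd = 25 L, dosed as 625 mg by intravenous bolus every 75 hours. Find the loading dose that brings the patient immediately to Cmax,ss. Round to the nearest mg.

f = (1/2)^(75/25) ≈ 0.125000; accumulation ratio R = 1/(1−f) ≈ 1.14286.
Loading dose to hit Cmax,ss on first dose: D_load = D_maint·R ≈ 625 × 1.14286 ≈ 714.29 mg.

714 mg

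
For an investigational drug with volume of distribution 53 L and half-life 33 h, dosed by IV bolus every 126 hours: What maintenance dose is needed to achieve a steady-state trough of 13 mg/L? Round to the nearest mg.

9030 mg

τ/t½ = 126/33 ≈ 3.8182, so f = (1/2)^(126/33) ≈ 0.070895.
Cmin,ss = (D/Vd)·f/(1−f), so D = Cmin,ss·Vd·(1−f)/f.
D = 13 × 53 × (1−f)/f ≈ 13 × 53 × 13.10537 ≈ 9029.60 mg.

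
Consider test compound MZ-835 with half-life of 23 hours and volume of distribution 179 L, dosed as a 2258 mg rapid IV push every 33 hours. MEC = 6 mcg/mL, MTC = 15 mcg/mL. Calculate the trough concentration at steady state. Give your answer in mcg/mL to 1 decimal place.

7.4 mcg/mL

k = ln2/t½ = ln2/23 ≈ 0.030137 h⁻¹; fraction remaining f = e^(−kτ) = e^(−0.030137×33) ≈ 0.3699.
Single-dose peak C₀ = D/Vd = 2258/179 ≈ 12.615 mcg/mL.
Steady-state trough Cmin,ss = C₀·f/(1−f) ≈ 12.615 × 0.3699/0.6301 ≈ 7.406 mcg/mL.
Trough 7.4 mcg/mL vs MEC 6 mcg/mL: adequate.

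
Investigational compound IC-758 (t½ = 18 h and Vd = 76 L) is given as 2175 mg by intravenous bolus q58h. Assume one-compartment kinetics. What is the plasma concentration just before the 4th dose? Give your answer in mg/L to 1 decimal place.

f = (1/2)^(τ/t½) = (1/2)^(58/18) ≈ 0.1072.
C₀ = D/Vd = 2175/76 ≈ 28.618 mg/L.
Before the 4th dose, 3 doses have been given. Superposition: Cmin = C₀·(f + f² + … + f^3).
≈ 28.618 × (0.1072 + 0.0115 + 0.0012) ≈ 28.618 × 0.1199 ≈ 3.431 mg/L.

3.4 mg/L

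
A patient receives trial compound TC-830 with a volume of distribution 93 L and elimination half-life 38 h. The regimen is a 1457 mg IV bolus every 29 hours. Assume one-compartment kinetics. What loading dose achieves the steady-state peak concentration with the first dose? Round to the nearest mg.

3547 mg

f = (1/2)^(29/38) ≈ 0.589205; accumulation ratio R = 1/(1−f) ≈ 2.43430.
Loading dose to hit Cmax,ss on first dose: D_load = D_maint·R ≈ 1457 × 2.43430 ≈ 3546.78 mg.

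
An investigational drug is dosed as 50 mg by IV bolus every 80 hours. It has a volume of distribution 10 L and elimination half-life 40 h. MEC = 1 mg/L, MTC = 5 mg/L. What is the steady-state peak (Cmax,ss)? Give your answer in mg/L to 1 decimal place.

6.7 mg/L

τ = 80 h = 2 half-lives, so f = (1/2)^2 = 0.25.
At steady state, R = 1/(1 − 0.25) = 4/3.
Single-dose peak C₀ = D/Vd = 50/10 = 5 mg/L.
Steady-state peak Cmax,ss = C₀·R = 5 × 4/3 ≈ 6.667 mg/L.
Peak 6.7 mg/L vs MTC 5 mg/L: exceeds toxic threshold.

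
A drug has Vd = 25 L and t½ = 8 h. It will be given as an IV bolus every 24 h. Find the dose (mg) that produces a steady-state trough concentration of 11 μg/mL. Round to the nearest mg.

τ/t½ = 24/8 ≈ 3, so f = (1/2)^(24/8) ≈ 0.125000.
Cmin,ss = (D/Vd)·f/(1−f), so D = Cmin,ss·Vd·(1−f)/f.
D = 11 × 25 × (1−f)/f ≈ 11 × 25 × 7.00000 ≈ 1925.00 mg.

1925 mg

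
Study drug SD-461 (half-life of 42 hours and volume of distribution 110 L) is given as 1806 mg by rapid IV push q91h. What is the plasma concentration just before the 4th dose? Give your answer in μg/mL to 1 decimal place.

f = (1/2)^(τ/t½) = (1/2)^(91/42) ≈ 0.2227.
C₀ = D/Vd = 1806/110 ≈ 16.418 μg/mL.
Before the 4th dose, 3 doses have been given. Superposition: Cmin = C₀·(f + f² + … + f^3).
≈ 16.418 × (0.2227 + 0.0496 + 0.0110) ≈ 16.418 × 0.2833 ≈ 4.651 μg/mL.

4.7 μg/mL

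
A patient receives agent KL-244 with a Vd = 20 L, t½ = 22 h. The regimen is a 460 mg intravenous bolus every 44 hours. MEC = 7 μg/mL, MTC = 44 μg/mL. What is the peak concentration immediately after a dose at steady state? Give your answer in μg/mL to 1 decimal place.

τ = 44 h = 2 half-lives, so f = (1/2)^2 = 0.25.
At steady state, R = 1/(1 − 0.25) = 4/3.
Single-dose peak C₀ = D/Vd = 460/20 = 23 μg/mL.
Steady-state peak Cmax,ss = C₀·R = 23 × 4/3 ≈ 30.667 μg/mL.
Peak 30.7 μg/mL vs MTC 44 μg/mL: below toxic threshold.

30.7 μg/mL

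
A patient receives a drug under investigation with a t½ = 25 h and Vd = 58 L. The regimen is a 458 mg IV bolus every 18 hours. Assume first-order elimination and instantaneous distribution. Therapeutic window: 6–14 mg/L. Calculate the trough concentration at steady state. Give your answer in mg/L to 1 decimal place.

k = ln2/t½ = ln2/25 ≈ 0.027726 h⁻¹; fraction remaining f = e^(−kτ) = e^(−0.027726×18) ≈ 0.6071.
At steady state, accumulation factor R = 1/(1 − e^(−kτ)) ≈ 2.5452.
Single-dose peak C₀ = D/Vd = 458/58 ≈ 7.897 mg/L.
Cmax,ss = C₀/(1 − f) ≈ 7.897/0.3929 ≈ 20.099 mg/L.
One interval later, Cmin,ss = Cmax,ss·e^(−kτ) ≈ 20.099 × 0.6071 ≈ 12.202 mg/L.
Trough 12.2 mg/L vs MEC 6 mg/L: adequate.

12.2 mg/L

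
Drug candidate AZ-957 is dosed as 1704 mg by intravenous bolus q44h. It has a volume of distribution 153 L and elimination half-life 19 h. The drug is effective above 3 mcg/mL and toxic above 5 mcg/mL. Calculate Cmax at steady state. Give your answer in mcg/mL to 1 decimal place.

k = ln2/t½ = ln2/19 ≈ 0.036481 h⁻¹; fraction remaining f = e^(−kτ) = e^(−0.036481×44) ≈ 0.2009.
At steady state, accumulation factor R = 1/(1 − e^(−kτ)) ≈ 1.2514.
Single-dose peak C₀ = D/Vd = 1704/153 ≈ 11.137 mcg/mL.
Steady-state peak Cmax,ss = C₀·R ≈ 11.137 × 1.2514 ≈ 13.937 mcg/mL.
Peak 13.9 mcg/mL vs MTC 5 mcg/mL: exceeds toxic threshold.

13.9 mcg/mL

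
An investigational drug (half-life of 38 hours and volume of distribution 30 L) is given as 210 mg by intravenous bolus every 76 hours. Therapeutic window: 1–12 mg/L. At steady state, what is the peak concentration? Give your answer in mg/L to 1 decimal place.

9.3 mg/L

τ = 76 h = 2 half-lives, so f = (1/2)^2 = 0.25.
At steady state, R = 1/(1 − 0.25) = 4/3.
Single-dose peak C₀ = D/Vd = 210/30 = 7 mg/L.
Steady-state peak Cmax,ss = C₀·R = 7 × 4/3 ≈ 9.333 mg/L.
Peak 9.3 mg/L vs MTC 12 mg/L: below toxic threshold.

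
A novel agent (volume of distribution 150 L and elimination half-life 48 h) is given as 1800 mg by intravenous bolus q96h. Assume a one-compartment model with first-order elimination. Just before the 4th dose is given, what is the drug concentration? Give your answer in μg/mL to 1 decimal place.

f = (1/2)^(τ/t½) = (1/2)^(96/48) ≈ 0.2500.
C₀ = D/Vd = 1800/150 ≈ 12.000 μg/mL.
Before the 4th dose, 3 doses have been given. Superposition: Cmin = C₀·(f + f² + … + f^3).
≈ 12.000 × (0.2500 + 0.0625 + 0.0156) ≈ 12.000 × 0.3281 ≈ 3.937 μg/mL.

3.9 μg/mL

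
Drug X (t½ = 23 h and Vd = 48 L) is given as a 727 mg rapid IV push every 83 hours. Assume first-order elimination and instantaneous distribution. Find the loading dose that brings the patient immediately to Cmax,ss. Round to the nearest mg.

792 mg

f = (1/2)^(83/23) ≈ 0.081974; accumulation ratio R = 1/(1−f) ≈ 1.08929.
Loading dose to hit Cmax,ss on first dose: D_load = D_maint·R ≈ 727 × 1.08929 ≈ 791.91 mg.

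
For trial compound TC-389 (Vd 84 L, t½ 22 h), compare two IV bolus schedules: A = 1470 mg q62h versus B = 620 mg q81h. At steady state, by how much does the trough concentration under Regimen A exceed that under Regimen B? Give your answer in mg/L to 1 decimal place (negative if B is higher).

2.3 mg/L

Regimen A: f = (1/2)^(62/22) ≈ 0.1418; Cmin,ss = (1470/84)·f/(1−f) ≈ 2.892 mg/L.
Regimen B: f = (1/2)^(81/22) ≈ 0.0779; Cmin,ss = (620/84)·f/(1−f) ≈ 0.624 mg/L.
Difference ≈ 2.892 − 0.624 ≈ 2.268 mg/L.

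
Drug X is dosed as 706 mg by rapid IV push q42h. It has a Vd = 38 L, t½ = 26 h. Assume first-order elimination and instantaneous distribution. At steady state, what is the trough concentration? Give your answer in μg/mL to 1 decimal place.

9.0 μg/mL

k = ln2/t½ = ln2/26 ≈ 0.026660 h⁻¹; fraction remaining f = e^(−kτ) = e^(−0.026660×42) ≈ 0.3264.
Accumulation ratio R = 1/(1 − f) ≈ 1/0.6736 ≈ 1.4846.
Each bolus raises the concentration by D/Vd = 706/38 ≈ 18.579 μg/mL.
Steady-state peak Cmax,ss = C₀·R ≈ 18.579 × 1.4846 ≈ 27.582 μg/mL.
Steady-state trough Cmin,ss = Cmax,ss·f ≈ 27.582 × 0.3264 ≈ 9.003 μg/mL.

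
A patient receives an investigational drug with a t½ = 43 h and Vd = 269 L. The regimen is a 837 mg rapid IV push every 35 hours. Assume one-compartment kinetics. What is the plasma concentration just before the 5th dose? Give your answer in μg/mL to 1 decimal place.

f = (1/2)^(τ/t½) = (1/2)^(35/43) ≈ 0.5688.
C₀ = D/Vd = 837/269 ≈ 3.112 μg/mL.
Before the 5th dose, 4 doses have been given. Superposition: Cmin = C₀·(f + f² + … + f^4).
≈ 3.112 × (0.5688 + 0.3235 + 0.1840 + 0.1047) ≈ 3.112 × 1.1810 ≈ 3.675 μg/mL.

3.7 μg/mL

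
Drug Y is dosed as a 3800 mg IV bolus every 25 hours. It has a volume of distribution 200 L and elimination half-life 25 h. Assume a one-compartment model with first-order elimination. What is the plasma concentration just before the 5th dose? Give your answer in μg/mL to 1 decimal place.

17.8 μg/mL

f = (1/2)^(τ/t½) = (1/2)^(25/25) ≈ 0.5000.
C₀ = D/Vd = 3800/200 ≈ 19.000 μg/mL.
Before the 5th dose, 4 doses have been given. Superposition: Cmin = C₀·(f + f² + … + f^4).
≈ 19.000 × (0.5000 + 0.2500 + 0.1250 + 0.0625) ≈ 19.000 × 0.9375 ≈ 17.812 μg/mL.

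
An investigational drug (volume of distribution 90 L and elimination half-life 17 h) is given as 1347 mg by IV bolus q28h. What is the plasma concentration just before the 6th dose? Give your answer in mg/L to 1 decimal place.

f = (1/2)^(τ/t½) = (1/2)^(28/17) ≈ 0.3193.
C₀ = D/Vd = 1347/90 ≈ 14.967 mg/L.
Before the 6th dose, 5 doses have been given. Superposition: Cmin = C₀·(f + f² + … + f^5).
≈ 14.967 × (0.3193 + 0.1020 + 0.0326 + 0.0104 + 0.0033) ≈ 14.967 × 0.4676 ≈ 6.999 mg/L.

7.0 mg/L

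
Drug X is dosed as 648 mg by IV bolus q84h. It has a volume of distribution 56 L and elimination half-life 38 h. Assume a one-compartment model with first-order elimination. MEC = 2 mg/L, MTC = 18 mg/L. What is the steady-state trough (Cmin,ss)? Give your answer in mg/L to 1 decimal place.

3.2 mg/L

τ/t½ = 84/38 ≈ 2.2105, so fraction remaining f = (1/2)^(84/38) ≈ 0.2161.
Each bolus raises the concentration by D/Vd = 648/56 ≈ 11.571 mg/L.
Steady-state trough Cmin,ss = C₀·f/(1−f) ≈ 11.571 × 0.2161/0.7839 ≈ 3.190 mg/L.
Trough 3.2 mg/L vs MEC 2 mg/L: adequate.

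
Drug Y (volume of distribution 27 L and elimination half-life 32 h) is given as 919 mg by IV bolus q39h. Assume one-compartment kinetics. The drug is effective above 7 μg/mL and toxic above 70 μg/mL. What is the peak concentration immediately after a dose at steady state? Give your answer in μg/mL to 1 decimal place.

Over one 39-h interval, 39/32 ≈ 1.2188 half-lives elapse, leaving f ≈ 0.4297 of each dose.
At steady state, accumulation factor R = 1/(1 − e^(−kτ)) ≈ 1.7535.
Each bolus raises the concentration by D/Vd = 919/27 ≈ 34.037 μg/mL.
Steady-state peak Cmax,ss = C₀·R ≈ 34.037 × 1.7535 ≈ 59.684 μg/mL.
Peak 59.7 μg/mL vs MTC 70 μg/mL: below toxic threshold.

59.7 μg/mL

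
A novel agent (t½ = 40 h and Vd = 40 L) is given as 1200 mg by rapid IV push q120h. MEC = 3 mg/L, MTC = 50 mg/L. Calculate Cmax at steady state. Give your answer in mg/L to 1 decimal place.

34.3 mg/L

τ = 120 h = 3 half-lives, so f = (1/2)^3 = 0.125.
At steady state, R = 1/(1 − 0.125) = 8/7.
Single-dose peak C₀ = D/Vd = 1200/40 = 30 mg/L.
Steady-state peak Cmax,ss = C₀·R = 30 × 8/7 ≈ 34.286 mg/L.
Peak 34.3 mg/L vs MTC 50 mg/L: below toxic threshold.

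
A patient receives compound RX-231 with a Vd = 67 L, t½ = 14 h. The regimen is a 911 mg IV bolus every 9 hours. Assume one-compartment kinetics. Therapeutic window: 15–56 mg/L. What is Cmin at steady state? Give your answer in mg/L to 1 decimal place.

24.2 mg/L

k = ln2/t½ = ln2/14 ≈ 0.049511 h⁻¹; fraction remaining f = e^(−kτ) = e^(−0.049511×9) ≈ 0.6404.
Each bolus raises the concentration by D/Vd = 911/67 ≈ 13.597 mg/L.
Steady-state trough Cmin,ss = C₀·f/(1−f) ≈ 13.597 × 0.6404/0.3596 ≈ 24.214 mg/L.
Trough 24.2 mg/L vs MEC 15 mg/L: adequate.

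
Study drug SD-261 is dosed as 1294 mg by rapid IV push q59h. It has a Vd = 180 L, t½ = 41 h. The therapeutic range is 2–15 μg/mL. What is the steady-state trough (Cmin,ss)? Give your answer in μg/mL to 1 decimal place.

4.2 μg/mL

k = ln2/t½ = ln2/41 ≈ 0.016906 h⁻¹; fraction remaining f = e^(−kτ) = e^(−0.016906×59) ≈ 0.3688.
At steady state, accumulation factor R = 1/(1 − e^(−kτ)) ≈ 1.5843.
Each bolus raises the concentration by D/Vd = 1294/180 ≈ 7.189 μg/mL.
Cmax,ss = C₀/(1 − f) ≈ 7.189/0.6312 ≈ 11.389 μg/mL.
Steady-state trough Cmin,ss = Cmax,ss·f ≈ 11.389 × 0.3688 ≈ 4.200 μg/mL.
Trough 4.2 μg/mL vs MEC 2 μg/mL: adequate.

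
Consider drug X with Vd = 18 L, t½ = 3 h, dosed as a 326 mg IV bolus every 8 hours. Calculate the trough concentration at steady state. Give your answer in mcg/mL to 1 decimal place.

3.4 mcg/mL

k = ln2/t½ = ln2/3 ≈ 0.231049 h⁻¹; fraction remaining f = e^(−kτ) = e^(−0.231049×8) ≈ 0.1575.
Accumulation ratio R = 1/(1 − f) ≈ 1/0.8425 ≈ 1.1869.
Each bolus raises the concentration by D/Vd = 326/18 ≈ 18.111 mcg/mL.
Cmax,ss = C₀/(1 − f) ≈ 18.111/0.8425 ≈ 21.497 mcg/mL.
One interval later, Cmin,ss = Cmax,ss·e^(−kτ) ≈ 21.497 × 0.1575 ≈ 3.386 mcg/mL.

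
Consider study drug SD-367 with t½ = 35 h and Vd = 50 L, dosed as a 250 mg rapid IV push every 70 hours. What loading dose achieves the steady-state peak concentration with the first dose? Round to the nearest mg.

333 mg

f = (1/2)^(70/35) ≈ 0.250000; accumulation ratio R = 1/(1−f) ≈ 1.33333.
Loading dose to hit Cmax,ss on first dose: D_load = D_maint·R ≈ 250 × 1.33333 ≈ 333.33 mg.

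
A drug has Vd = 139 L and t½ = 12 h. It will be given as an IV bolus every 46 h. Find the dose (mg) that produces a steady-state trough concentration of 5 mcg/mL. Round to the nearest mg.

9212 mg

τ/t½ = 46/12 ≈ 3.8333, so f = (1/2)^(46/12) ≈ 0.070154.
Cmin,ss = (D/Vd)·f/(1−f), so D = Cmin,ss·Vd·(1−f)/f.
D = 5 × 139 × (1−f)/f ≈ 5 × 139 × 13.25435 ≈ 9211.77 mg.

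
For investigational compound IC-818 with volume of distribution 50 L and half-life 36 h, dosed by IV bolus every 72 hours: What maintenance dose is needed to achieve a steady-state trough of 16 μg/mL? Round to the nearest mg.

2400 mg

τ/t½ = 72/36 ≈ 2, so f = (1/2)^(72/36) ≈ 0.250000.
Cmin,ss = (D/Vd)·f/(1−f), so D = Cmin,ss·Vd·(1−f)/f.
D = 16 × 50 × (1−f)/f ≈ 16 × 50 × 3.00000 ≈ 2400.00 mg.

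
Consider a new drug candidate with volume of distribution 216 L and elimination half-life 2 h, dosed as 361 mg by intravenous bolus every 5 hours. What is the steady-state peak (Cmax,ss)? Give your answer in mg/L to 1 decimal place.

k = ln2/t½ = ln2/2 ≈ 0.346574 h⁻¹; fraction remaining f = e^(−kτ) = e^(−0.346574×5) ≈ 0.1768.
Accumulation ratio R = 1/(1 − f) ≈ 1/0.8232 ≈ 1.2148.
Each bolus raises the concentration by D/Vd = 361/216 ≈ 1.671 mg/L.
Steady-state peak Cmax,ss = C₀·R ≈ 1.671 × 1.2148 ≈ 2.030 mg/L.

2.0 mg/L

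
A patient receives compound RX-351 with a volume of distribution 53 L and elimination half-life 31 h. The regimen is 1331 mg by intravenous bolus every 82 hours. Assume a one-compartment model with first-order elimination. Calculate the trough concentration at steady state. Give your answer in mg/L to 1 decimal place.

4.8 mg/L

τ/t½ = 82/31 ≈ 2.6452, so fraction remaining f = (1/2)^(82/31) ≈ 0.1599.
Accumulation ratio R = 1/(1 − f) ≈ 1/0.8401 ≈ 1.1903.
Single-dose peak C₀ = D/Vd = 1331/53 ≈ 25.113 mg/L.
Steady-state peak Cmax,ss = C₀·R ≈ 25.113 × 1.1903 ≈ 29.892 mg/L.
One interval later, Cmin,ss = Cmax,ss·e^(−kτ) ≈ 29.892 × 0.1599 ≈ 4.780 mg/L.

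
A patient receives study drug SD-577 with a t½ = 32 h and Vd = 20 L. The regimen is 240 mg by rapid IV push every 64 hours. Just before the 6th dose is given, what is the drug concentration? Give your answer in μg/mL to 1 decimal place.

4.0 μg/mL

f = (1/2)^(τ/t½) = (1/2)^(64/32) ≈ 0.2500.
C₀ = D/Vd = 240/20 ≈ 12.000 μg/mL.
Before the 6th dose, 5 doses have been given. Superposition: Cmin = C₀·(f + f² + … + f^5).
≈ 12.000 × (0.2500 + 0.0625 + 0.0156 + 0.0039 + 0.0010) ≈ 12.000 × 0.3330 ≈ 3.996 μg/mL.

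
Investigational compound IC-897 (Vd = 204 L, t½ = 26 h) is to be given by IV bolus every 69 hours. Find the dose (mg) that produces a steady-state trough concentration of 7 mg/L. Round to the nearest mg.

τ/t½ = 69/26 ≈ 2.6538, so f = (1/2)^(69/26) ≈ 0.158896.
Cmin,ss = (D/Vd)·f/(1−f), so D = Cmin,ss·Vd·(1−f)/f.
D = 7 × 204 × (1−f)/f ≈ 7 × 204 × 5.29342 ≈ 7559.00 mg.

7559 mg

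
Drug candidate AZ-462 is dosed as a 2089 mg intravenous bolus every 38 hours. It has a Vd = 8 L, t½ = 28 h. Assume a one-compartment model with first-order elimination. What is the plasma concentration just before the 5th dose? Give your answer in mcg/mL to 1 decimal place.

163.3 mcg/mL

f = (1/2)^(τ/t½) = (1/2)^(38/28) ≈ 0.3904.
C₀ = D/Vd = 2089/8 ≈ 261.125 mcg/mL.
Before the 5th dose, 4 doses have been given. Superposition: Cmin = C₀·(f + f² + … + f^4).
≈ 261.125 × (0.3904 + 0.1524 + 0.0595 + 0.0232) ≈ 261.125 × 0.6255 ≈ 163.334 mcg/mL.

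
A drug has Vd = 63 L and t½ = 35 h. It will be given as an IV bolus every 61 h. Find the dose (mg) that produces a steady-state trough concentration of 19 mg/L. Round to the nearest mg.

τ/t½ = 61/35 ≈ 1.7429, so f = (1/2)^(61/35) ≈ 0.298777.
Cmin,ss = (D/Vd)·f/(1−f), so D = Cmin,ss·Vd·(1−f)/f.
D = 19 × 63 × (1−f)/f ≈ 19 × 63 × 2.34698 ≈ 2809.34 mg.

2809 mg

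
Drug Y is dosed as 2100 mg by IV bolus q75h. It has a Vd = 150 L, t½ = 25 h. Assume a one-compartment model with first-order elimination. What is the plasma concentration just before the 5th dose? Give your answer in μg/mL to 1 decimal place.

f = (1/2)^(τ/t½) = (1/2)^(75/25) ≈ 0.1250.
C₀ = D/Vd = 2100/150 ≈ 14.000 μg/mL.
Before the 5th dose, 4 doses have been given. Superposition: Cmin = C₀·(f + f² + … + f^4).
≈ 14.000 × (0.1250 + 0.0156 + 0.0020 + 0.0002) ≈ 14.000 × 0.1428 ≈ 1.999 μg/mL.

2.0 μg/mL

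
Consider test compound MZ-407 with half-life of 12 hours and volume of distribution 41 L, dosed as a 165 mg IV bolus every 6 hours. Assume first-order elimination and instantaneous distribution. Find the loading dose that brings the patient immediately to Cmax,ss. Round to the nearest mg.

563 mg

f = (1/2)^(6/12) ≈ 0.707107; accumulation ratio R = 1/(1−f) ≈ 3.41422.
Loading dose to hit Cmax,ss on first dose: D_load = D_maint·R ≈ 165 × 3.41422 ≈ 563.35 mg.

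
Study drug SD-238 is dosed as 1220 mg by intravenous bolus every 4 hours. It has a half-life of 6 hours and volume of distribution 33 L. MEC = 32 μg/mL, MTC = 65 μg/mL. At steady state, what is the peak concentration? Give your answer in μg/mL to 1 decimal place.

99.9 μg/mL

Over one 4-h interval, 4/6 ≈ 0.66667 half-lives elapse, leaving f ≈ 0.6300 of each dose.
At steady state, accumulation factor R = 1/(1 − e^(−kτ)) ≈ 2.7027.
Each bolus raises the concentration by D/Vd = 1220/33 ≈ 36.970 μg/mL.
Steady-state peak Cmax,ss = C₀·R ≈ 36.970 × 2.7027 ≈ 99.919 μg/mL.
Peak 99.9 μg/mL vs MTC 65 μg/mL: exceeds toxic threshold.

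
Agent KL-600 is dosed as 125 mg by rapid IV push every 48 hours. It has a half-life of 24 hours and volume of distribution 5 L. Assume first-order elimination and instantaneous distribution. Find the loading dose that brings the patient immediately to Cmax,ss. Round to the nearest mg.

167 mg

f = (1/2)^(48/24) ≈ 0.250000; accumulation ratio R = 1/(1−f) ≈ 1.33333.
Loading dose to hit Cmax,ss on first dose: D_load = D_maint·R ≈ 125 × 1.33333 ≈ 166.67 mg.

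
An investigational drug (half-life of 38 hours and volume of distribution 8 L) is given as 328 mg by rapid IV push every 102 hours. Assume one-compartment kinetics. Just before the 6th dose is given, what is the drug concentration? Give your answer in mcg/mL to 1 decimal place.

7.6 mcg/mL

f = (1/2)^(τ/t½) = (1/2)^(102/38) ≈ 0.1556.
C₀ = D/Vd = 328/8 ≈ 41.000 mcg/mL.
Before the 6th dose, 5 doses have been given. Superposition: Cmin = C₀·(f + f² + … + f^5).
≈ 41.000 × (0.1556 + 0.0242 + 0.0038 + 0.0006 + 0.0001) ≈ 41.000 × 0.1843 ≈ 7.556 mcg/mL.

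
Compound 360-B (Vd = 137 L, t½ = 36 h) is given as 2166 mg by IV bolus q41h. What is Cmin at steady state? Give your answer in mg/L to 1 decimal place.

13.2 mg/L

Over one 41-h interval, 41/36 ≈ 1.1389 half-lives elapse, leaving f ≈ 0.4541 of each dose.
Each bolus raises the concentration by D/Vd = 2166/137 ≈ 15.810 mg/L.
Steady-state trough Cmin,ss = C₀·f/(1−f) ≈ 15.810 × 0.4541/0.5459 ≈ 13.151 mg/L.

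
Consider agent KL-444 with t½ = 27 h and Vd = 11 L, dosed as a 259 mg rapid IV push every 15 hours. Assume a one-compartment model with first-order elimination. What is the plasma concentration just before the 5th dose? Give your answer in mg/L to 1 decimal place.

f = (1/2)^(τ/t½) = (1/2)^(15/27) ≈ 0.6804.
C₀ = D/Vd = 259/11 ≈ 23.545 mg/L.
Before the 5th dose, 4 doses have been given. Superposition: Cmin = C₀·(f + f² + … + f^4).
≈ 23.545 × (0.6804 + 0.4629 + 0.3150 + 0.2143) ≈ 23.545 × 1.6726 ≈ 39.381 mg/L.

39.4 mg/L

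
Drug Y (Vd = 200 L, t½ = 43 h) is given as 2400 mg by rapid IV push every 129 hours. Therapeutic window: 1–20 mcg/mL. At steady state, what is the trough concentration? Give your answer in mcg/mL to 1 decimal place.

τ = 129 h = 3 half-lives, so f = (1/2)^3 = 0.125.
At steady state, R = 1/(1 − 0.125) = 8/7.
Single-dose peak C₀ = D/Vd = 2400/200 = 12 mcg/mL.
Steady-state peak Cmax,ss = C₀·R = 12 × 8/7 ≈ 13.714 mcg/mL.
Steady-state trough Cmin,ss = Cmax,ss·f ≈ 13.714 × 0.125 ≈ 1.714 mcg/mL.
Trough 1.7 mcg/mL vs MEC 1 mcg/mL: adequate.

1.7 mcg/mL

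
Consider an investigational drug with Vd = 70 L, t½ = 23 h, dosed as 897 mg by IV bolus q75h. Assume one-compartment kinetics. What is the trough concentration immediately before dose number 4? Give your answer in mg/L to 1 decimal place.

f = (1/2)^(τ/t½) = (1/2)^(75/23) ≈ 0.1043.
C₀ = D/Vd = 897/70 ≈ 12.814 mg/L.
Before the 4th dose, 3 doses have been given. Superposition: Cmin = C₀·(f + f² + … + f^3).
≈ 12.814 × (0.1043 + 0.0109 + 0.0011) ≈ 12.814 × 0.1163 ≈ 1.490 mg/L.

1.5 mg/L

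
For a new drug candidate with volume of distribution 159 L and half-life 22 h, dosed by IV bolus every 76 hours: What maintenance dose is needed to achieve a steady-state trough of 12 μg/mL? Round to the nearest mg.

τ/t½ = 76/22 ≈ 3.4545, so f = (1/2)^(76/22) ≈ 0.091218.
Cmin,ss = (D/Vd)·f/(1−f), so D = Cmin,ss·Vd·(1−f)/f.
D = 12 × 159 × (1−f)/f ≈ 12 × 159 × 9.96275 ≈ 19008.93 mg.

19009 mg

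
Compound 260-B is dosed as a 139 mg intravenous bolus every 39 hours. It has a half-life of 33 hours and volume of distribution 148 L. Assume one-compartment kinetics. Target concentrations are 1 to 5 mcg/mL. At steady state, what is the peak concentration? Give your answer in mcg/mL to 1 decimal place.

1.7 mcg/mL

k = ln2/t½ = ln2/33 ≈ 0.021004 h⁻¹; fraction remaining f = e^(−kτ) = e^(−0.021004×39) ≈ 0.4408.
At steady state, accumulation factor R = 1/(1 − e^(−kτ)) ≈ 1.7883.
Single-dose peak C₀ = D/Vd = 139/148 ≈ 0.939 mcg/mL.
Steady-state peak Cmax,ss = C₀·R ≈ 0.939 × 1.7883 ≈ 1.679 mcg/mL.
Peak 1.7 mcg/mL vs MTC 5 mcg/mL: below toxic threshold.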